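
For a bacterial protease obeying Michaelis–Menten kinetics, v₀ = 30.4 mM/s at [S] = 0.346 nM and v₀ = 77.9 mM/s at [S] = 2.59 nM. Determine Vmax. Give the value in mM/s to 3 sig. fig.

From v = Vmax[S]/(Km+[S]), each point gives Vmax = v(Km+[S])/[S].
Equating: 30.4(Km+0.346)/0.346 = 77.9(Km+2.59)/2.59.
87.86·Km + 30.4 = 30.08·Km + 77.9, so (87.86 − 30.08)·Km = 77.9 − 30.4.
Km = 47.50/57.78 = 0.822 nM; then Vmax = 30.4(0.822+0.346)/0.346 = 103 mM/s.

103 mM/s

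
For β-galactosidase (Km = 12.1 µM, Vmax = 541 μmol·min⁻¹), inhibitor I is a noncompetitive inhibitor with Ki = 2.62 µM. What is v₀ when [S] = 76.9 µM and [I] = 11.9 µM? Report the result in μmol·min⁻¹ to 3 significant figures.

With α = 1 + [I]/Ki = 1 + 11.9/2.62 = 5.542, the noncompetitive rate law is v = (Vmax/α)·[S] / (Km + [S]).
v = (541/5.542)×76.9 / (12.1 + 76.9) = 7507/89.00 = 84.3 μmol·min⁻¹.

84.3 μmol·min⁻¹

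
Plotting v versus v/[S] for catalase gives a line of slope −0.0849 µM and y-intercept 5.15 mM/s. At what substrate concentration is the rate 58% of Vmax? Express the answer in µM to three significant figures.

The Eadie–Hofstee slope gives Km = 0.0849 µM (slope = −Km).
v/Vmax = [S]/(Km+[S]) = 0.58 ⇒ [S] = Km·0.58/(1−0.58) = 0.0849 × 1.381 = 0.117 µM.

0.117 µM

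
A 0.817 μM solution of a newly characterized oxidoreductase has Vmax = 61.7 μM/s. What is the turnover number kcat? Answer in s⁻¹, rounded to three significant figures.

kcat = Vmax/[E]total = 61.7 μM/s / 0.817 μM = 75.5 s⁻¹.

75.5 s⁻¹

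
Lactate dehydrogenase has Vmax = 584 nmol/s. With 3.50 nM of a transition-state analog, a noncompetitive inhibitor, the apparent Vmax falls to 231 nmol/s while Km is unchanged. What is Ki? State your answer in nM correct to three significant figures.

Noncompetitive: Vmax,app = Vmax/α with α = 1 + [I]/Ki.
α = Vmax/Vmax,app = 584/231 = 2.528.
Since α = 1 + [I]/Ki, [I]/Ki = 2.528 − 1 = 1.528 and Ki = 3.50/1.528 = 2.29 nM.

2.29 nM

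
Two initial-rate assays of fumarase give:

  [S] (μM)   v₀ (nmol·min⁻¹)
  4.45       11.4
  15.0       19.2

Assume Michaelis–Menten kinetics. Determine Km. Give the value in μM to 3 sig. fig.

In reciprocal form, 1/v = (Km/Vmax)·(1/[S]) + 1/Vmax. The two points give (1/[S], 1/v) = (0.2247, 0.08772) and (0.06667, 0.05208).
Slope = (0.08772 − 0.05208)/(0.2247 − 0.06667) = 0.2255; intercept = 0.08772 − 0.2255×0.2247 = 0.03705.
Vmax = 1/intercept = 27.0 nmol·min⁻¹; Km = slope × Vmax = 0.2255 × 27.0 = 6.09 μM.

6.09 μM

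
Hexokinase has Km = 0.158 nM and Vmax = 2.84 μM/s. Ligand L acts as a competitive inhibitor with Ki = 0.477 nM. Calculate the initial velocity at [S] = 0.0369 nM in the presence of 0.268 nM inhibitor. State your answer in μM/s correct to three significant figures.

With α = 1 + [I]/Ki = 1 + 0.268/0.477 = 1.562, the competitive rate law is v = Vmax[S] / (αKm + [S]).
v = 2.84×0.0369 / (1.562×0.158 + 0.0369) = 0.1048/0.2837 = 0.369 μM/s.

0.369 μM/s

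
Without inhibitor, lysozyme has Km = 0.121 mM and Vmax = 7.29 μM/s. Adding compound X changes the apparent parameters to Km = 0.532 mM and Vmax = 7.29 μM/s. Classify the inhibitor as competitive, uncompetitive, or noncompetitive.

competitive

Km increases (0.121 → 0.532 mM) while Vmax is unchanged — the hallmark of competitive inhibition.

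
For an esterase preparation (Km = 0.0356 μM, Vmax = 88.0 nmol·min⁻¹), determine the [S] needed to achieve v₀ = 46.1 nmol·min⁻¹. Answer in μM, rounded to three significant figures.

0.0392 μM

The required fractional saturation is v/Vmax = 46.1/88.0 = 0.5239.
Then [S]/(Km+[S]) = 0.5239 ⇒ [S] = 0.0356 × 0.5239/(1 − 0.5239) = 0.0392 μM.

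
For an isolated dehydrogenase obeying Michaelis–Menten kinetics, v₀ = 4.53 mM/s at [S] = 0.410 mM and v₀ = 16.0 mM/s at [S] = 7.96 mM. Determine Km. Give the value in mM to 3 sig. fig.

From v = Vmax[S]/(Km+[S]), each point gives Vmax = v(Km+[S])/[S].
Equating: 4.53(Km+0.410)/0.410 = 16.0(Km+7.96)/7.96.
11.05·Km + 4.53 = 2.010·Km + 16.0, so (11.05 − 2.010)·Km = 16.0 − 4.53.
Km = 11.47/9.039 = 1.27 mM; then Vmax = 4.53(1.27+0.410)/0.410 = 18.6 mM/s.

1.27 mM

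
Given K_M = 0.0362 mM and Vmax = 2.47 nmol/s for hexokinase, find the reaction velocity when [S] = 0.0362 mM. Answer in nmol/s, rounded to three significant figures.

v = Vmax·[S]/(Km + [S]) = 2.47 × 0.0362 / (0.0362 + 0.0362)
  = 0.08941 / 0.07240 = 1.24 nmol/s.

1.24 nmol/s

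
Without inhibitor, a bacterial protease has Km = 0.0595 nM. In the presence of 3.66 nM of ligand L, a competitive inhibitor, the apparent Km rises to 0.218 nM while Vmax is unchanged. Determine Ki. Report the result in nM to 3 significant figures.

1.37 nM

Competitive: Km,app = α·Km with α = 1 + [I]/Ki.
α = Km,app/Km = 0.218/0.0595 = 3.664.
Ki = [I]/(α − 1) = 3.66/2.664 = 1.37 nM.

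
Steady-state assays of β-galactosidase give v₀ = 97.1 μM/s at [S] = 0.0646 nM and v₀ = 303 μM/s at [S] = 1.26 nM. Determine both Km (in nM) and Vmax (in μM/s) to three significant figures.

Km = 0.163 nM; Vmax = 342 μM/s

In reciprocal form, 1/v = (Km/Vmax)·(1/[S]) + 1/Vmax. The two points give (1/[S], 1/v) = (15.48, 0.01030) and (0.7937, 0.003300).
Slope = (0.01030 − 0.003300)/(15.48 − 0.7937) = 0.0004765; intercept = 0.01030 − 0.0004765×15.48 = 0.002922.
Vmax = 1/intercept = 342 μM/s; Km = slope × Vmax = 0.0004765 × 342 = 0.163 nM.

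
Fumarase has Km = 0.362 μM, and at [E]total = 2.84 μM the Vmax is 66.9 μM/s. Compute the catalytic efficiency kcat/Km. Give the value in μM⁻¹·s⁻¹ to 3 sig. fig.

65.1 μM⁻¹·s⁻¹

kcat = Vmax/[E]total = 66.9/2.84 = 23.6 s⁻¹.
kcat/Km = 23.6/0.362 = 65.1 μM⁻¹·s⁻¹.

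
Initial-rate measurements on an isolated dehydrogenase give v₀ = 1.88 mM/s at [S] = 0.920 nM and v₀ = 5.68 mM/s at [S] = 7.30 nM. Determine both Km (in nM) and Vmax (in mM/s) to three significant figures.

From v = Vmax[S]/(Km+[S]), each point gives Vmax = v(Km+[S])/[S].
Equating: 1.88(Km+0.920)/0.920 = 5.68(Km+7.30)/7.30.
2.043·Km + 1.88 = 0.7781·Km + 5.68, so (2.043 − 0.7781)·Km = 5.68 − 1.88.
Km = 3.800/1.265 = 3.00 nM; then Vmax = 1.88(3.00+0.920)/0.920 = 8.02 mM/s.

Km = 3.00 nM; Vmax = 8.02 mM/s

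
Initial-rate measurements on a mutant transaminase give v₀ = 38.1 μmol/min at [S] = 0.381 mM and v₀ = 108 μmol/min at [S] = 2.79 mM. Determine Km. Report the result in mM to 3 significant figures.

1.14 mM

From v = Vmax[S]/(Km+[S]), each point gives Vmax = v(Km+[S])/[S].
Equating: 38.1(Km+0.381)/0.381 = 108(Km+2.79)/2.79.
100.0·Km + 38.1 = 38.71·Km + 108, so (100.0 − 38.71)·Km = 108 − 38.1.
Km = 69.90/61.29 = 1.14 mM; then Vmax = 38.1(1.14+0.381)/0.381 = 152 μmol/min.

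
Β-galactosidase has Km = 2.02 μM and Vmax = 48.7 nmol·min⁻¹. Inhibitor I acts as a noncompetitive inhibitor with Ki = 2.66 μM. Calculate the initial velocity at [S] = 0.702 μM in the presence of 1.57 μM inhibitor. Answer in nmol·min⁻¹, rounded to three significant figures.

7.90 nmol·min⁻¹

α = 1 + [I]/Ki = 1 + 1.57/2.66 = 1.590.
For a noncompetitive inhibitor, Vmax is reduced to Vmax/α while Km is unchanged: Km,app = 2.02 μM, Vmax,app = 30.6 nmol·min⁻¹.
v = Vmax,app·[S]/(Km,app + [S]) = 30.6 × 0.702/(2.02 + 0.702) = 7.90 nmol·min⁻¹.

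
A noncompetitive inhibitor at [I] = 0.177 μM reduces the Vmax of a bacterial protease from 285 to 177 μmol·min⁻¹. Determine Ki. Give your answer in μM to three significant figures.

Noncompetitive: Vmax,app = Vmax/α with α = 1 + [I]/Ki.
α = Vmax/Vmax,app = 285/177 = 1.610.
Ki = [I]/(α − 1) = 0.177/0.6102 = 0.290 μM.

0.290 μM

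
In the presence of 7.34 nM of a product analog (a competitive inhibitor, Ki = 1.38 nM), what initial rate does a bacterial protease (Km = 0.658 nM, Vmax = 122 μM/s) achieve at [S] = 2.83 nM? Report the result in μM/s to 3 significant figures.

With α = 1 + [I]/Ki = 1 + 7.34/1.38 = 6.319, the competitive rate law is v = Vmax[S] / (αKm + [S]).
v = 122×2.83 / (6.319×0.658 + 2.83) = 345.3/6.988 = 49.4 μM/s.

49.4 μM/s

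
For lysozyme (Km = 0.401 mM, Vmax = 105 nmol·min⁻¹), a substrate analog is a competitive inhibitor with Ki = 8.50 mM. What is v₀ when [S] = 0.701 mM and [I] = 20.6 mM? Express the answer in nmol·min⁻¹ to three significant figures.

35.5 nmol·min⁻¹

With α = 1 + [I]/Ki = 1 + 20.6/8.50 = 3.424, the competitive rate law is v = Vmax[S] / (αKm + [S]).
v = 105×0.701 / (3.424×0.401 + 0.701) = 73.60/2.074 = 35.5 nmol·min⁻¹.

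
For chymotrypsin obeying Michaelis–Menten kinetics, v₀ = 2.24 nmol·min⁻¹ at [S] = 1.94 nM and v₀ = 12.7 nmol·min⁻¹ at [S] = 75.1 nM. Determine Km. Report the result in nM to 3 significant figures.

From v = Vmax[S]/(Km+[S]), each point gives Vmax = v(Km+[S])/[S].
Equating: 2.24(Km+1.94)/1.94 = 12.7(Km+75.1)/75.1.
1.155·Km + 2.24 = 0.1691·Km + 12.7, so (1.155 − 0.1691)·Km = 12.7 − 2.24.
Km = 10.46/0.9855 = 10.6 nM; then Vmax = 2.24(10.6+1.94)/1.94 = 14.5 nmol·min⁻¹.

10.6 nM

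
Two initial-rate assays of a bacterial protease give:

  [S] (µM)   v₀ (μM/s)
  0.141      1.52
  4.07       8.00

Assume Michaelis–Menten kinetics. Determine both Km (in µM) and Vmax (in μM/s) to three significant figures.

In reciprocal form, 1/v = (Km/Vmax)·(1/[S]) + 1/Vmax. The two points give (1/[S], 1/v) = (7.092, 0.6579) and (0.2457, 0.1250).
Slope = (0.6579 − 0.1250)/(7.092 − 0.2457) = 0.07783; intercept = 0.6579 − 0.07783×7.092 = 0.1059.
Vmax = 1/intercept = 9.45 μM/s; Km = slope × Vmax = 0.07783 × 9.45 = 0.735 µM.

Km = 0.735 µM; Vmax = 9.45 μM/s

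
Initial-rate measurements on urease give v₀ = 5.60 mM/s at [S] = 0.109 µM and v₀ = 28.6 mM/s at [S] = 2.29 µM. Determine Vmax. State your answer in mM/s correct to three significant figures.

In reciprocal form, 1/v = (Km/Vmax)·(1/[S]) + 1/Vmax. The two points give (1/[S], 1/v) = (9.174, 0.1786) and (0.4367, 0.03497).
Slope = (0.1786 − 0.03497)/(9.174 − 0.4367) = 0.01644; intercept = 0.1786 − 0.01644×9.174 = 0.02779.
Vmax = 1/intercept = 36.0 mM/s; Km = slope × Vmax = 0.01644 × 36.0 = 0.591 µM.

36.0 mM/s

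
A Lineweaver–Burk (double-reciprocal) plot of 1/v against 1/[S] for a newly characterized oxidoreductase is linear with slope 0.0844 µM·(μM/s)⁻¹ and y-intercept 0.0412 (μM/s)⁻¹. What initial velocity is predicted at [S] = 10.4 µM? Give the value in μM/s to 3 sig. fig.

The y-intercept is 1/Vmax, so Vmax = 1/0.0412 = 24.3 μM/s.
The slope is Km/Vmax, so Km = 0.0844 × 24.3 = 2.05 µM.
Then v = 24.3 × 10.4/(2.05 + 10.4) = 20.3 μM/s.

20.3 μM/s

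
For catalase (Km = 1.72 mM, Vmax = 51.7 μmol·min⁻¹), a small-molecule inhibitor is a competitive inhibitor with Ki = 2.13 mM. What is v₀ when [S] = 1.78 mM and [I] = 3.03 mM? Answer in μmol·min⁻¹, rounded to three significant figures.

α = 1 + [I]/Ki = 1 + 3.03/2.13 = 2.423.
For a competitive inhibitor, Vmax is unchanged and the apparent Km becomes α·Km: Km,app = 4.17 mM, Vmax,app = 51.7 μmol·min⁻¹.
v = Vmax,app·[S]/(Km,app + [S]) = 51.7 × 1.78/(4.17 + 1.78) = 15.5 μmol·min⁻¹.

15.5 μmol·min⁻¹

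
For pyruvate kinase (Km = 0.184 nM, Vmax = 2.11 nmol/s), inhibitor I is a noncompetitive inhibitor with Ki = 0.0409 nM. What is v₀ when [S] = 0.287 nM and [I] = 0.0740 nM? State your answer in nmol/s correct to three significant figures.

With α = 1 + [I]/Ki = 1 + 0.0740/0.0409 = 2.809, the noncompetitive rate law is v = (Vmax/α)·[S] / (Km + [S]).
v = (2.11/2.809)×0.287 / (0.184 + 0.287) = 0.2156/0.4710 = 0.458 nmol/s.

0.458 nmol/s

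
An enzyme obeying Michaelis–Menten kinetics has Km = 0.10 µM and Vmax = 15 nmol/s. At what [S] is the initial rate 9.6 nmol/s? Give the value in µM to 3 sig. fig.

0.178 µM

The required fractional saturation is v/Vmax = 9.6/15 = 0.6400.
Then [S]/(Km+[S]) = 0.6400 ⇒ [S] = 0.10 × 0.6400/(1 − 0.6400) = 0.178 µM.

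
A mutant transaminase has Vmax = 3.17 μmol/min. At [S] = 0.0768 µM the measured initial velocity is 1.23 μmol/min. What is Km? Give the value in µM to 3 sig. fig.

0.121 µM

v/Vmax = 1.23/3.17 = 0.3880 = [S]/(Km+[S]).
So Km + [S] = [S]/0.3880 = 0.1979 µM, giving Km = 0.1979 − 0.0768 = 0.121 µM.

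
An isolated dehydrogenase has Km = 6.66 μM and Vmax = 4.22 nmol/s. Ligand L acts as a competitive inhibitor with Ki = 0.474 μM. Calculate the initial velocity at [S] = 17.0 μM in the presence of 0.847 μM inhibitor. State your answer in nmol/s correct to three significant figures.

With α = 1 + [I]/Ki = 1 + 0.847/0.474 = 2.787, the competitive rate law is v = Vmax[S] / (αKm + [S]).
v = 4.22×17.0 / (2.787×6.66 + 17.0) = 71.74/35.56 = 2.02 nmol/s.

2.02 nmol/s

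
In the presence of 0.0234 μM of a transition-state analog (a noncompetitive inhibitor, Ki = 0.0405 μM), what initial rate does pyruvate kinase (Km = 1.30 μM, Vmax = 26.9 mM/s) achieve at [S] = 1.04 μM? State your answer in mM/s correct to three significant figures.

With α = 1 + [I]/Ki = 1 + 0.0234/0.0405 = 1.578, the noncompetitive rate law is v = (Vmax/α)·[S] / (Km + [S]).
v = (26.9/1.578)×1.04 / (1.30 + 1.04) = 17.73/2.340 = 7.58 mM/s.

7.58 mM/s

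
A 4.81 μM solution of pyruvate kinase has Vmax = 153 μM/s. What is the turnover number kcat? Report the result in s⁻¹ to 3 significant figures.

kcat = Vmax/[E]total = 153 μM/s / 4.81 μM = 31.8 s⁻¹.

31.8 s⁻¹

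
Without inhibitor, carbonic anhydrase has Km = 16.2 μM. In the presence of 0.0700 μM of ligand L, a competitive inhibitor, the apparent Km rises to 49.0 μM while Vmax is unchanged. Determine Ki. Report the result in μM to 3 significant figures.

0.0346 μM

Competitive: Km,app = α·Km with α = 1 + [I]/Ki.
α = Km,app/Km = 49.0/16.2 = 3.025.
Since α = 1 + [I]/Ki, [I]/Ki = 3.025 − 1 = 2.025 and Ki = 0.0700/2.025 = 0.0346 μM.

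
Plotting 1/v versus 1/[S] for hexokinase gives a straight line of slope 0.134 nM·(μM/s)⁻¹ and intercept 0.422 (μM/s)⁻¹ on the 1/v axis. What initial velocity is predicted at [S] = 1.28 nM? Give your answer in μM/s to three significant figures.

The y-intercept is 1/Vmax, so Vmax = 1/0.422 = 2.37 μM/s.
The slope is Km/Vmax, so Km = 0.134 × 2.37 = 0.318 nM.
Then v = 2.37 × 1.28/(0.318 + 1.28) = 1.90 μM/s.

1.90 μM/s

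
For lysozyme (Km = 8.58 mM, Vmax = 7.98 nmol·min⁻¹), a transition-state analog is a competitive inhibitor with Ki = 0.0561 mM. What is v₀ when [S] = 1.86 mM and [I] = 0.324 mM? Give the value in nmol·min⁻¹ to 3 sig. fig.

0.247 nmol·min⁻¹

With α = 1 + [I]/Ki = 1 + 0.324/0.0561 = 6.775, the competitive rate law is v = Vmax[S] / (αKm + [S]).
v = 7.98×1.86 / (6.775×8.58 + 1.86) = 14.84/59.99 = 0.247 nmol·min⁻¹.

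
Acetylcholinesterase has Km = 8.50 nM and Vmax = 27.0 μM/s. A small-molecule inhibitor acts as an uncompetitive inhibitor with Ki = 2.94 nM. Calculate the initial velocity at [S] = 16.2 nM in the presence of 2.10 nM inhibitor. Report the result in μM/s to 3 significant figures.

α = 1 + [I]/Ki = 1 + 2.10/2.94 = 1.714.
For an uncompetitive inhibitor, both parameters are divided by α, giving Vmax/α and Km/α: Km,app = 4.96 nM, Vmax,app = 15.7 μM/s.
v = Vmax,app·[S]/(Km,app + [S]) = 15.7 × 16.2/(4.96 + 16.2) = 12.1 μM/s.

12.1 μM/s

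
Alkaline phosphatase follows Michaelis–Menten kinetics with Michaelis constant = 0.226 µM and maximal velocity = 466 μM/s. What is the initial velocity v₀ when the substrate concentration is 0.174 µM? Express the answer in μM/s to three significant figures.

203 μM/s

[S]/(Km+[S]) = 0.174/0.4000 = 0.4350, the fractional saturation.
v = 0.4350 × Vmax = 0.4350 × 466 = 203 μM/s.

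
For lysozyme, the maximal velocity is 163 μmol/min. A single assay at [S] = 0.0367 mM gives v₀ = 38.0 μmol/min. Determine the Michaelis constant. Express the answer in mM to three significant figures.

From v = Vmax[S]/(Km+[S]), Km = [S](Vmax − v)/v.
Km = 0.0367 × (163 − 38.0) / 38.0 = 4.588/38.0 = 0.121 mM.

0.121 mM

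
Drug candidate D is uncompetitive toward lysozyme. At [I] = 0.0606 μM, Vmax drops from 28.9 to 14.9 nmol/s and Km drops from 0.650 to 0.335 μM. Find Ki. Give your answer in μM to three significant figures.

0.0645 μM

Uncompetitive: Vmax,app = Vmax/α (and Km,app = Km/α) with α = 1 + [I]/Ki.
α = Vmax/Vmax,app = 28.9/14.9 = 1.940.
Since α = 1 + [I]/Ki, [I]/Ki = 1.940 − 1 = 0.9396 and Ki = 0.0606/0.9396 = 0.0645 μM.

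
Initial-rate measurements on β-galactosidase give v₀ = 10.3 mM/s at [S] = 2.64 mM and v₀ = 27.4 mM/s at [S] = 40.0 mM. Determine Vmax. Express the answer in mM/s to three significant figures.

31.0 mM/s

From v = Vmax[S]/(Km+[S]), each point gives Vmax = v(Km+[S])/[S].
Equating: 10.3(Km+2.64)/2.64 = 27.4(Km+40.0)/40.0.
3.902·Km + 10.3 = 0.6850·Km + 27.4, so (3.902 − 0.6850)·Km = 27.4 − 10.3.
Km = 17.10/3.217 = 5.32 mM; then Vmax = 10.3(5.32+2.64)/2.64 = 31.0 mM/s.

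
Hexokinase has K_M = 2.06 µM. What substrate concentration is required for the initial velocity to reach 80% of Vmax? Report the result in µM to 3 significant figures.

8.24 µM

v/Vmax = [S]/(Km+[S]) = 0.8, so [S] = Km·0.8/(1 − 0.8) = 2.06 × 4.000.
[S] = 8.24 µM.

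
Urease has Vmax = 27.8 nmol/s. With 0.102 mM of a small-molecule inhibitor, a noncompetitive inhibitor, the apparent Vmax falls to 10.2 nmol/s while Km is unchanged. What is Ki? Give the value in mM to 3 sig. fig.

Noncompetitive: Vmax,app = Vmax/α with α = 1 + [I]/Ki.
α = Vmax/Vmax,app = 27.8/10.2 = 2.725.
Since α = 1 + [I]/Ki, [I]/Ki = 2.725 − 1 = 1.725 and Ki = 0.102/1.725 = 0.0591 mM.

0.0591 mM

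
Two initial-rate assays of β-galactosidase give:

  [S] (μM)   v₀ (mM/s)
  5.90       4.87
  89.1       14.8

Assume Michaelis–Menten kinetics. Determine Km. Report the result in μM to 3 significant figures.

In reciprocal form, 1/v = (Km/Vmax)·(1/[S]) + 1/Vmax. The two points give (1/[S], 1/v) = (0.1695, 0.2053) and (0.01122, 0.06757).
Slope = (0.2053 − 0.06757)/(0.1695 − 0.01122) = 0.8705; intercept = 0.2053 − 0.8705×0.1695 = 0.05780.
Vmax = 1/intercept = 17.3 mM/s; Km = slope × Vmax = 0.8705 × 17.3 = 15.1 μM.

15.1 μM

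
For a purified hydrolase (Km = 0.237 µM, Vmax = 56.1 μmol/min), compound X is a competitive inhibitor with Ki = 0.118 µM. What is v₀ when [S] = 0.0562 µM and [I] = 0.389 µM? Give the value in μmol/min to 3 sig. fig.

α = 1 + [I]/Ki = 1 + 0.389/0.118 = 4.297.
For a competitive inhibitor, Vmax is unchanged and the apparent Km becomes α·Km: Km,app = 1.02 µM, Vmax,app = 56.1 μmol/min.
v = Vmax,app·[S]/(Km,app + [S]) = 56.1 × 0.0562/(1.02 + 0.0562) = 2.93 μmol/min.

2.93 μmol/min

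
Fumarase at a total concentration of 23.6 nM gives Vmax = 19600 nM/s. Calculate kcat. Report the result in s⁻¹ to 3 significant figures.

831 s⁻¹

kcat = Vmax/[E]total = 19600 nM/s / 23.6 nM = 831 s⁻¹.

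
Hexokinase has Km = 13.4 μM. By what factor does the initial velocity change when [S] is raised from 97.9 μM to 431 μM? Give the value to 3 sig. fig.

1.10

Since Vmax cancels, v₂/v₁ = [S]₂(Km+[S]₁) / [S]₁(Km+[S]₂).
= 431×(13.4+97.9) / (97.9×(13.4+431)) = 47970/43510 = 1.10.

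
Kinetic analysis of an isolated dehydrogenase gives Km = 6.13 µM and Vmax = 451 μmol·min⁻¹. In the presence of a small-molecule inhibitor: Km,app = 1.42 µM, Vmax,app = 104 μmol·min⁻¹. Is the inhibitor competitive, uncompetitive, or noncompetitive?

uncompetitive

Both Km and Vmax decrease by the same factor (~4.33-fold) — characteristic of uncompetitive inhibition.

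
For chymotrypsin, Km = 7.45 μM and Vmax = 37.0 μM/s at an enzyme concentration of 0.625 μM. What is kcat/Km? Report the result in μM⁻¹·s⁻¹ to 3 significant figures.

kcat = Vmax/[E]total = 37.0/0.625 = 59.2 s⁻¹.
kcat/Km = 59.2/7.45 = 7.95 μM⁻¹·s⁻¹.

7.95 μM⁻¹·s⁻¹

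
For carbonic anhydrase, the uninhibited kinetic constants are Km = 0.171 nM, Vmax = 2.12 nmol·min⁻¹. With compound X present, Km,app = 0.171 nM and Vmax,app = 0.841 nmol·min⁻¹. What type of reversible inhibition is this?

noncompetitive

Vmax decreases (2.12 → 0.841 nmol·min⁻¹) while Km is unchanged — pure noncompetitive inhibition.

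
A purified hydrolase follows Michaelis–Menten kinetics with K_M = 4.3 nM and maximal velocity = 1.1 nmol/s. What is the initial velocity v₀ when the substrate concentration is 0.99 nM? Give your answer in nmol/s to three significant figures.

0.206 nmol/s

[S]/(Km+[S]) = 0.99/5.290 = 0.1871, the fractional saturation.
v = 0.1871 × Vmax = 0.1871 × 1.1 = 0.206 nmol/s.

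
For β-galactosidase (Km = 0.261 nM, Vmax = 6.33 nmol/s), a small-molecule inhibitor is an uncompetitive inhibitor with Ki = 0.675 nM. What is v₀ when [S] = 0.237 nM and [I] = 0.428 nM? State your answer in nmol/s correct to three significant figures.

With α = 1 + [I]/Ki = 1 + 0.428/0.675 = 1.634, the uncompetitive rate law is v = (Vmax/α)·[S] / (Km/α + [S]).
v = (6.33/1.634)×0.237 / (0.261/1.634 + 0.237) = 0.9181/0.3967 = 2.31 nmol/s.

2.31 nmol/s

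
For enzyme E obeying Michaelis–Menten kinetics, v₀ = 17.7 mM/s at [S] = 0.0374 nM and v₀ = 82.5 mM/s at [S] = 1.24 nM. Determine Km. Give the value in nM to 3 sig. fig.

In reciprocal form, 1/v = (Km/Vmax)·(1/[S]) + 1/Vmax. The two points give (1/[S], 1/v) = (26.74, 0.05650) and (0.8065, 0.01212).
Slope = (0.05650 − 0.01212)/(26.74 − 0.8065) = 0.001711; intercept = 0.05650 − 0.001711×26.74 = 0.01074.
Vmax = 1/intercept = 93.1 mM/s; Km = slope × Vmax = 0.001711 × 93.1 = 0.159 nM.

0.159 nM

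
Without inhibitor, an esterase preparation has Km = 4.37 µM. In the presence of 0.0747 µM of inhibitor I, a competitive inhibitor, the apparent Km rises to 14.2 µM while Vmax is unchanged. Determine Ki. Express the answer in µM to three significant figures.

Competitive: Km,app = α·Km with α = 1 + [I]/Ki.
α = Km,app/Km = 14.2/4.37 = 3.249.
Since α = 1 + [I]/Ki, [I]/Ki = 3.249 − 1 = 2.249 and Ki = 0.0747/2.249 = 0.0332 µM.

0.0332 µM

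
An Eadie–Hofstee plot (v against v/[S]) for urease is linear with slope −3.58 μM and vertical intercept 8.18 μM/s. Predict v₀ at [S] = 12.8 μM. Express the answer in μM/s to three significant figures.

In the Eadie–Hofstee form v = Vmax − Km·(v/[S]), the slope is −Km and the intercept is Vmax, so Km = 3.58 μM and Vmax = 8.18 μM/s.
v = 8.18 × 12.8/(3.58 + 12.8) = 6.39 μM/s.

6.39 μM/s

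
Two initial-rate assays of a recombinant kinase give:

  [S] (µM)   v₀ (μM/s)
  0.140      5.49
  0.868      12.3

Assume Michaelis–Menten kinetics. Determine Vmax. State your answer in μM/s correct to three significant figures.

16.2 μM/s

From v = Vmax[S]/(Km+[S]), each point gives Vmax = v(Km+[S])/[S].
Equating: 5.49(Km+0.140)/0.140 = 12.3(Km+0.868)/0.868.
39.21·Km + 5.49 = 14.17·Km + 12.3, so (39.21 − 14.17)·Km = 12.3 − 5.49.
Km = 6.810/25.04 = 0.272 µM; then Vmax = 5.49(0.272+0.140)/0.140 = 16.2 μM/s.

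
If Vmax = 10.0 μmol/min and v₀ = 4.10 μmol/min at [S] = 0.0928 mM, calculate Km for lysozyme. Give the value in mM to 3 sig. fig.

0.134 mM

From v = Vmax[S]/(Km+[S]), Km = [S](Vmax − v)/v.
Km = 0.0928 × (10.0 − 4.10) / 4.10 = 0.5475/4.10 = 0.134 mM.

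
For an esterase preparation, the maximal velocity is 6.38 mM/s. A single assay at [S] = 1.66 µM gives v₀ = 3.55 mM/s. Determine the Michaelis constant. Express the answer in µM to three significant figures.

From v = Vmax[S]/(Km+[S]), Km = [S](Vmax − v)/v.
Km = 1.66 × (6.38 − 3.55) / 3.55 = 4.698/3.55 = 1.32 µM.

1.32 µM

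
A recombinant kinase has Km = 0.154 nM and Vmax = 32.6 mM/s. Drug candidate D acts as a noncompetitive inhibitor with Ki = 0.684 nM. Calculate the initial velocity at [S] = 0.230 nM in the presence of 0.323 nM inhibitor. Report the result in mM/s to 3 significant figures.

13.3 mM/s

With α = 1 + [I]/Ki = 1 + 0.323/0.684 = 1.472, the noncompetitive rate law is v = (Vmax/α)·[S] / (Km + [S]).
v = (32.6/1.472)×0.230 / (0.154 + 0.230) = 5.093/0.3840 = 13.3 mM/s.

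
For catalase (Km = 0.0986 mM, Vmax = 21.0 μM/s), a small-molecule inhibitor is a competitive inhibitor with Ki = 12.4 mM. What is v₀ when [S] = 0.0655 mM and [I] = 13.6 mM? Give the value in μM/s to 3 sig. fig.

5.05 μM/s

α = 1 + [I]/Ki = 1 + 13.6/12.4 = 2.097.
For a competitive inhibitor, Vmax is unchanged and the apparent Km becomes α·Km: Km,app = 0.207 mM, Vmax,app = 21.0 μM/s.
v = Vmax,app·[S]/(Km,app + [S]) = 21.0 × 0.0655/(0.207 + 0.0655) = 5.05 μM/s.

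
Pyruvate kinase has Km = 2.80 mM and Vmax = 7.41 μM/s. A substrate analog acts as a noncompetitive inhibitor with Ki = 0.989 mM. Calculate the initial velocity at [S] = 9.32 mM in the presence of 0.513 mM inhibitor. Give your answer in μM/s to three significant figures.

3.75 μM/s

α = 1 + [I]/Ki = 1 + 0.513/0.989 = 1.519.
For a noncompetitive inhibitor, Vmax is reduced to Vmax/α while Km is unchanged: Km,app = 2.80 mM, Vmax,app = 4.88 μM/s.
v = Vmax,app·[S]/(Km,app + [S]) = 4.88 × 9.32/(2.80 + 9.32) = 3.75 μM/s.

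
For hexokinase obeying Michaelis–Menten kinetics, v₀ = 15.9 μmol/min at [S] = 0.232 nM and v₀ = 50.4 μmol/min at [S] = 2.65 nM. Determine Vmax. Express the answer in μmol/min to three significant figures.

63.7 μmol/min

From v = Vmax[S]/(Km+[S]), each point gives Vmax = v(Km+[S])/[S].
Equating: 15.9(Km+0.232)/0.232 = 50.4(Km+2.65)/2.65.
68.53·Km + 15.9 = 19.02·Km + 50.4, so (68.53 − 19.02)·Km = 50.4 − 15.9.
Km = 34.50/49.52 = 0.697 nM; then Vmax = 15.9(0.697+0.232)/0.232 = 63.7 μmol/min.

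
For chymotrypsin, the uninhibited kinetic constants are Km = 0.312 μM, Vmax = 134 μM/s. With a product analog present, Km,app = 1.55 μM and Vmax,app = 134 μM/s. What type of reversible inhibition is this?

Km increases (0.312 → 1.55 μM) while Vmax is unchanged — the hallmark of competitive inhibition.

competitive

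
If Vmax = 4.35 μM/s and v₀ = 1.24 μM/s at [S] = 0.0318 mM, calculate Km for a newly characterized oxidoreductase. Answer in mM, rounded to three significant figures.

v/Vmax = 1.24/4.35 = 0.2851 = [S]/(Km+[S]).
So Km + [S] = [S]/0.2851 = 0.1116 mM, giving Km = 0.1116 − 0.0318 = 0.0798 mM.

0.0798 mM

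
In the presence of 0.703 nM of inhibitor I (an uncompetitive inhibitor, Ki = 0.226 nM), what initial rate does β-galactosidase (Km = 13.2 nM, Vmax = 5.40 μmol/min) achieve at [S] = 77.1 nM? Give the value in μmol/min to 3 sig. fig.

α = 1 + [I]/Ki = 1 + 0.703/0.226 = 4.111.
For an uncompetitive inhibitor, both parameters are divided by α, giving Vmax/α and Km/α: Km,app = 3.21 nM, Vmax,app = 1.31 μmol/min.
v = Vmax,app·[S]/(Km,app + [S]) = 1.31 × 77.1/(3.21 + 77.1) = 1.26 μmol/min.

1.26 μmol/min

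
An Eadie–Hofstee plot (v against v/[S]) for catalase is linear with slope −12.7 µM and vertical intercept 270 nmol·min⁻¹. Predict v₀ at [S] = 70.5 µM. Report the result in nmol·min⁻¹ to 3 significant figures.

229 nmol·min⁻¹

In the Eadie–Hofstee form v = Vmax − Km·(v/[S]), the slope is −Km and the intercept is Vmax, so Km = 12.7 µM and Vmax = 270 nmol·min⁻¹.
v = 270 × 70.5/(12.7 + 70.5) = 229 nmol·min⁻¹.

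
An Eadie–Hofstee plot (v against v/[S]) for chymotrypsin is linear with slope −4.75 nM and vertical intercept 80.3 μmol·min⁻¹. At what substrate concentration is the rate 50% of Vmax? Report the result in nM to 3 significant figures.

The Eadie–Hofstee slope gives Km = 4.75 nM (slope = −Km).
v/Vmax = [S]/(Km+[S]) = 0.5 ⇒ [S] = Km·0.5/(1−0.5) = 4.75 × 1.000 = 4.75 nM.

4.75 nM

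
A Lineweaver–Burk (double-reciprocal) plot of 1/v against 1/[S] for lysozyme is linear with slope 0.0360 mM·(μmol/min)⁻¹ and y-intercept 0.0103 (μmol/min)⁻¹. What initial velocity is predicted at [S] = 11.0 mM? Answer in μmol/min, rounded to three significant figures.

73.7 μmol/min

The y-intercept is 1/Vmax, so Vmax = 1/0.0103 = 97.1 μmol/min.
The slope is Km/Vmax, so Km = 0.0360 × 97.1 = 3.50 mM.
Then v = 97.1 × 11.0/(3.50 + 11.0) = 73.7 μmol/min.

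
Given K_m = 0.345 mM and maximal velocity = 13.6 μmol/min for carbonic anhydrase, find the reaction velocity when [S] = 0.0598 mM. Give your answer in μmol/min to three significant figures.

2.01 μmol/min

v = Vmax·[S]/(Km + [S]) = 13.6 × 0.0598 / (0.345 + 0.0598)
  = 0.8133 / 0.4048 = 2.01 μmol/min.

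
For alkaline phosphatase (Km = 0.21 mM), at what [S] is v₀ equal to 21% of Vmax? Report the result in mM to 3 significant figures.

0.0558 mM

v/Vmax = [S]/(Km+[S]) = 0.21, so [S] = Km·0.21/(1 − 0.21) = 0.21 × 0.2658.
[S] = 0.0558 mM.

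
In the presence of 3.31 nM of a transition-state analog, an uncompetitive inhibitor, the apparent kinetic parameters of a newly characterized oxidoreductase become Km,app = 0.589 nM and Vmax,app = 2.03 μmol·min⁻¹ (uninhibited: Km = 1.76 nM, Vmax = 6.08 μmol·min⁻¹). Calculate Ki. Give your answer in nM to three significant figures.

Uncompetitive: Vmax,app = Vmax/α (and Km,app = Km/α) with α = 1 + [I]/Ki.
α = Vmax/Vmax,app = 6.08/2.03 = 2.995.
Since α = 1 + [I]/Ki, [I]/Ki = 2.995 − 1 = 1.995 and Ki = 3.31/1.995 = 1.66 nM.

1.66 nM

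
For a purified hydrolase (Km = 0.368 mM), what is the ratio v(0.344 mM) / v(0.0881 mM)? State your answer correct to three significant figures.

Since Vmax cancels, v₂/v₁ = [S]₂(Km+[S]₁) / [S]₁(Km+[S]₂).
= 0.344×(0.368+0.0881) / (0.0881×(0.368+0.344)) = 0.1569/0.06273 = 2.50.

2.50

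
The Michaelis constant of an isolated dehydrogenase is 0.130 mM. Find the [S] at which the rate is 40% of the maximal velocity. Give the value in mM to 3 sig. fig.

v/Vmax = [S]/(Km+[S]) = 0.4, so [S] = Km·0.4/(1 − 0.4) = 0.130 × 0.6667.
[S] = 0.0867 mM.

0.0867 mM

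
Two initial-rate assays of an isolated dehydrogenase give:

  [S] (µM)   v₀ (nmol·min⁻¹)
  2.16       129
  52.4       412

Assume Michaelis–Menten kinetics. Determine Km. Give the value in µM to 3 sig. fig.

From v = Vmax[S]/(Km+[S]), each point gives Vmax = v(Km+[S])/[S].
Equating: 129(Km+2.16)/2.16 = 412(Km+52.4)/52.4.
59.72·Km + 129 = 7.863·Km + 412, so (59.72 − 7.863)·Km = 412 − 129.
Km = 283.0/51.86 = 5.46 µM; then Vmax = 129(5.46+2.16)/2.16 = 455 nmol·min⁻¹.

5.46 µM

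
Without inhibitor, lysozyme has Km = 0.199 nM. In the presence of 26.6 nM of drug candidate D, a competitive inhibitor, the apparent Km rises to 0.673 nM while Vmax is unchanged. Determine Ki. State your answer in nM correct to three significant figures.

Competitive: Km,app = α·Km with α = 1 + [I]/Ki.
α = Km,app/Km = 0.673/0.199 = 3.382.
Since α = 1 + [I]/Ki, [I]/Ki = 3.382 − 1 = 2.382 and Ki = 26.6/2.382 = 11.2 nM.

11.2 nM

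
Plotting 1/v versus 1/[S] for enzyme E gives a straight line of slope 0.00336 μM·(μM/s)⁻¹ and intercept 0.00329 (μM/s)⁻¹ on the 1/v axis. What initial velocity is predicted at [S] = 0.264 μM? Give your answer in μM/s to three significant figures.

62.4 μM/s

The y-intercept is 1/Vmax, so Vmax = 1/0.00329 = 304 μM/s.
The slope is Km/Vmax, so Km = 0.00336 × 304 = 1.02 μM.
Then v = 304 × 0.264/(1.02 + 0.264) = 62.4 μM/s.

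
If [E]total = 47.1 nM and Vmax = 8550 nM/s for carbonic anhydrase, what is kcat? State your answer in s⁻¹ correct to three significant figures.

182 s⁻¹

kcat = Vmax/[E]total = 8550 nM/s / 47.1 nM = 182 s⁻¹.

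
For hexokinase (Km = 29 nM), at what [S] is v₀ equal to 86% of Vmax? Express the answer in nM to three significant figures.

178 nM

v/Vmax = [S]/(Km+[S]) = 0.86, so [S] = Km·0.86/(1 − 0.86) = 29 × 6.143.
[S] = 178 nM.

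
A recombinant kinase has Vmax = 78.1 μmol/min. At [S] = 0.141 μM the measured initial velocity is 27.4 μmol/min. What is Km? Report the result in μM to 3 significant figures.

0.261 μM

v/Vmax = 27.4/78.1 = 0.3508 = [S]/(Km+[S]).
So Km + [S] = [S]/0.3508 = 0.4019 μM, giving Km = 0.4019 − 0.141 = 0.261 μM.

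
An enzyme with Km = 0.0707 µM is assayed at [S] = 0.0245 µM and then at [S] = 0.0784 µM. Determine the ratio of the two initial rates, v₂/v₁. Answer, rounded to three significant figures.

2.04

Since Vmax cancels, v₂/v₁ = [S]₂(Km+[S]₁) / [S]₁(Km+[S]₂).
= 0.0784×(0.0707+0.0245) / (0.0245×(0.0707+0.0784)) = 0.007464/0.003653 = 2.04.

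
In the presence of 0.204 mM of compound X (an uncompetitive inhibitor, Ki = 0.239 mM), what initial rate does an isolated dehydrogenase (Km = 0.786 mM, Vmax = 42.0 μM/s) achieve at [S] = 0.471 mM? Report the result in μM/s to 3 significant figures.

11.9 μM/s

α = 1 + [I]/Ki = 1 + 0.204/0.239 = 1.854.
For an uncompetitive inhibitor, both parameters are divided by α, giving Vmax/α and Km/α: Km,app = 0.424 mM, Vmax,app = 22.7 μM/s.
v = Vmax,app·[S]/(Km,app + [S]) = 22.7 × 0.471/(0.424 + 0.471) = 11.9 μM/s.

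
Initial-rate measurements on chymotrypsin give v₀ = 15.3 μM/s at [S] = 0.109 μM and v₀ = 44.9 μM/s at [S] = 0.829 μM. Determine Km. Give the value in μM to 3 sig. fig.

0.343 μM

From v = Vmax[S]/(Km+[S]), each point gives Vmax = v(Km+[S])/[S].
Equating: 15.3(Km+0.109)/0.109 = 44.9(Km+0.829)/0.829.
140.4·Km + 15.3 = 54.16·Km + 44.9, so (140.4 − 54.16)·Km = 44.9 − 15.3.
Km = 29.60/86.21 = 0.343 μM; then Vmax = 15.3(0.343+0.109)/0.109 = 63.5 μM/s.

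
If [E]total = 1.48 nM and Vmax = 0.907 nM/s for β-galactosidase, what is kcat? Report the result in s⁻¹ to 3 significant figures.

0.613 s⁻¹

kcat = Vmax/[E]total = 0.907 nM/s / 1.48 nM = 0.613 s⁻¹.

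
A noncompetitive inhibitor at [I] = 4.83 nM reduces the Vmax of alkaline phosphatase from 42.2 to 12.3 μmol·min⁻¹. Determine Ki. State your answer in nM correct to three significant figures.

1.99 nM

Noncompetitive: Vmax,app = Vmax/α with α = 1 + [I]/Ki.
α = Vmax/Vmax,app = 42.2/12.3 = 3.431.
Ki = [I]/(α − 1) = 4.83/2.431 = 1.99 nM.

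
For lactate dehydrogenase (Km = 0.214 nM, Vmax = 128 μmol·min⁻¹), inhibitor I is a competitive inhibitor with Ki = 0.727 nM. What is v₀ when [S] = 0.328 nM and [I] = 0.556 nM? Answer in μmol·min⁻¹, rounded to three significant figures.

59.5 μmol·min⁻¹

With α = 1 + [I]/Ki = 1 + 0.556/0.727 = 1.765, the competitive rate law is v = Vmax[S] / (αKm + [S]).
v = 128×0.328 / (1.765×0.214 + 0.328) = 41.98/0.7057 = 59.5 μmol·min⁻¹.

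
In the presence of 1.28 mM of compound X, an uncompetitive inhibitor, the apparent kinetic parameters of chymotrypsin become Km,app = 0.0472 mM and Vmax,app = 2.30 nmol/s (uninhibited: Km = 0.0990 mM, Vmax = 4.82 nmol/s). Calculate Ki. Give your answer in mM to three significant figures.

Uncompetitive: Vmax,app = Vmax/α (and Km,app = Km/α) with α = 1 + [I]/Ki.
α = Vmax/Vmax,app = 4.82/2.30 = 2.096.
Ki = [I]/(α − 1) = 1.28/1.096 = 1.17 mM.

1.17 mM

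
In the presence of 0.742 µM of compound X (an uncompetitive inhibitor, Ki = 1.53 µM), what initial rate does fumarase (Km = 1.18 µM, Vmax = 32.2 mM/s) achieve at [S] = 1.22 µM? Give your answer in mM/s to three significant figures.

13.1 mM/s

α = 1 + [I]/Ki = 1 + 0.742/1.53 = 1.485.
For an uncompetitive inhibitor, both parameters are divided by α, giving Vmax/α and Km/α: Km,app = 0.795 µM, Vmax,app = 21.7 mM/s.
v = Vmax,app·[S]/(Km,app + [S]) = 21.7 × 1.22/(0.795 + 1.22) = 13.1 mM/s.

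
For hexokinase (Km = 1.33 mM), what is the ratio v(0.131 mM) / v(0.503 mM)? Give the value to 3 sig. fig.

0.327

The fractional saturations are [S]/(Km+[S]) = 0.503/1.833 = 0.2744 and 0.131/1.461 = 0.08966.
v₂/v₁ is just their ratio: 0.08966/0.2744 = 0.327.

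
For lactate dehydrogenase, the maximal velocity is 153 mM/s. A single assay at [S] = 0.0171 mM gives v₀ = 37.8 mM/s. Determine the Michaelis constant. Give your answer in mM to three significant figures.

0.0521 mM

v/Vmax = 37.8/153 = 0.2471 = [S]/(Km+[S]).
So Km + [S] = [S]/0.2471 = 0.06921 mM, giving Km = 0.06921 − 0.0171 = 0.0521 mM.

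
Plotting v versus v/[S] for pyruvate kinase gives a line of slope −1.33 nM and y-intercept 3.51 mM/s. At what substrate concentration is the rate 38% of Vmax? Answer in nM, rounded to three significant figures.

0.815 nM

The Eadie–Hofstee slope gives Km = 1.33 nM (slope = −Km).
v/Vmax = [S]/(Km+[S]) = 0.38 ⇒ [S] = Km·0.38/(1−0.38) = 1.33 × 0.6129 = 0.815 nM.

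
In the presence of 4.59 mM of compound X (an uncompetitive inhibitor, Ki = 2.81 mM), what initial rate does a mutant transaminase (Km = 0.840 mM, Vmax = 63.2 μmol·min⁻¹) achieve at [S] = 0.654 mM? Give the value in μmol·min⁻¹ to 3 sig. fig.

With α = 1 + [I]/Ki = 1 + 4.59/2.81 = 2.633, the uncompetitive rate law is v = (Vmax/α)·[S] / (Km/α + [S]).
v = (63.2/2.633)×0.654 / (0.840/2.633 + 0.654) = 15.70/0.9730 = 16.1 μmol·min⁻¹.

16.1 μmol·min⁻¹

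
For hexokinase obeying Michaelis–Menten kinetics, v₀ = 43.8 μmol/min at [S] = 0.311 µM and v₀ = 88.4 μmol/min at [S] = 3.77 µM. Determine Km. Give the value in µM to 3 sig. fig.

In reciprocal form, 1/v = (Km/Vmax)·(1/[S]) + 1/Vmax. The two points give (1/[S], 1/v) = (3.215, 0.02283) and (0.2653, 0.01131).
Slope = (0.02283 − 0.01131)/(3.215 − 0.2653) = 0.003904; intercept = 0.02283 − 0.003904×3.215 = 0.01028.
Vmax = 1/intercept = 97.3 μmol/min; Km = slope × Vmax = 0.003904 × 97.3 = 0.380 µM.

0.380 µM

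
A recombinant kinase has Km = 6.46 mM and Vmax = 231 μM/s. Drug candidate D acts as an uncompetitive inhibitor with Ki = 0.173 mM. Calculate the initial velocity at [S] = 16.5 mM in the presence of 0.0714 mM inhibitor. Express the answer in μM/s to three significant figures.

128 μM/s

With α = 1 + [I]/Ki = 1 + 0.0714/0.173 = 1.413, the uncompetitive rate law is v = (Vmax/α)·[S] / (Km/α + [S]).
v = (231/1.413)×16.5 / (6.46/1.413 + 16.5) = 2698/21.07 = 128 μM/s.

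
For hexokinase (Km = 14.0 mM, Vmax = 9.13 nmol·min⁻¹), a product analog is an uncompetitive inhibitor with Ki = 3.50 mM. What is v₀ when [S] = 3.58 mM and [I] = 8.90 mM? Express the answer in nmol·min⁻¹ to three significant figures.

1.22 nmol·min⁻¹

α = 1 + [I]/Ki = 1 + 8.90/3.50 = 3.543.
For an uncompetitive inhibitor, both parameters are divided by α, giving Vmax/α and Km/α: Km,app = 3.95 mM, Vmax,app = 2.58 nmol·min⁻¹.
v = Vmax,app·[S]/(Km,app + [S]) = 2.58 × 3.58/(3.95 + 3.58) = 1.22 nmol·min⁻¹.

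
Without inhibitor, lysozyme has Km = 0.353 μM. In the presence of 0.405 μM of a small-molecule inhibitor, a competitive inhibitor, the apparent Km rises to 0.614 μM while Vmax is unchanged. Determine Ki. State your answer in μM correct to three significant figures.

Competitive: Km,app = α·Km with α = 1 + [I]/Ki.
α = Km,app/Km = 0.614/0.353 = 1.739.
Since α = 1 + [I]/Ki, [I]/Ki = 1.739 − 1 = 0.7394 and Ki = 0.405/0.7394 = 0.548 μM.

0.548 μM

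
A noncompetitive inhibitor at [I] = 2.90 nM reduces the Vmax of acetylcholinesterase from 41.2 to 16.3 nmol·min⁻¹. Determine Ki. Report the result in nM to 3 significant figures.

Noncompetitive: Vmax,app = Vmax/α with α = 1 + [I]/Ki.
α = Vmax/Vmax,app = 41.2/16.3 = 2.528.
Ki = [I]/(α − 1) = 2.90/1.528 = 1.90 nM.

1.90 nM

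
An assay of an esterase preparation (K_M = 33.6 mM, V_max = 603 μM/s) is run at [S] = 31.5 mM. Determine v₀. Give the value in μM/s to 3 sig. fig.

292 μM/s

v = Vmax·[S]/(Km + [S]) = 603 × 31.5 / (33.6 + 31.5)
  = 18990 / 65.10 = 292 μM/s.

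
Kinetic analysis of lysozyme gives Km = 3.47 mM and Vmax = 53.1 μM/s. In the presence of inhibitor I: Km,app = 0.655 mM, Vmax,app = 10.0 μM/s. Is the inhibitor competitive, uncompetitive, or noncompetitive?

uncompetitive

Both Km and Vmax decrease by the same factor (~5.30-fold) — characteristic of uncompetitive inhibition.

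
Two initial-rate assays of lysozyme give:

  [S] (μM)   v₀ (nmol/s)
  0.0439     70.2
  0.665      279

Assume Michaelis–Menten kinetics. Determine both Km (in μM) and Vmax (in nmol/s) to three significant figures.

In reciprocal form, 1/v = (Km/Vmax)·(1/[S]) + 1/Vmax. The two points give (1/[S], 1/v) = (22.78, 0.01425) and (1.504, 0.003584).
Slope = (0.01425 − 0.003584)/(22.78 − 1.504) = 0.0005011; intercept = 0.01425 − 0.0005011×22.78 = 0.002831.
Vmax = 1/intercept = 353 nmol/s; Km = slope × Vmax = 0.0005011 × 353 = 0.177 μM.

Km = 0.177 μM; Vmax = 353 nmol/s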